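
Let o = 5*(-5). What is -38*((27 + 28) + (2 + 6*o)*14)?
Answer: 76646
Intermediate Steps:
o = -25
-38*((27 + 28) + (2 + 6*o)*14) = -38*((27 + 28) + (2 + 6*(-25))*14) = -38*(55 + (2 - 150)*14) = -38*(55 - 148*14) = -38*(55 - 2072) = -38*(-2017) = 76646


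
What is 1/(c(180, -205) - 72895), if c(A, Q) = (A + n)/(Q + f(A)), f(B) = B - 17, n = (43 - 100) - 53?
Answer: -3/218690 ≈ -1.3718e-5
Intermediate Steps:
n = -110 (n = -57 - 53 = -110)
f(B) = -17 + B
c(A, Q) = (-110 + A)/(-17 + A + Q) (c(A, Q) = (A - 110)/(Q + (-17 + A)) = (-110 + A)/(-17 + A + Q))
1/(c(180, -205) - 72895) = 1/((-110 + 180)/(-17 + 180 - 205) - 72895) = 1/(70/(-42) - 72895) = 1/(-1/42*70 - 72895) = 1/(-5/3 - 72895) = 1/(-218690/3) = -3/218690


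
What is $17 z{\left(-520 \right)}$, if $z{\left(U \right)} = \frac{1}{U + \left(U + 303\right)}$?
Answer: $- \frac{17}{737} \approx -0.023066$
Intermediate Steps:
$z{\left(U \right)} = \frac{1}{303 + 2 U}$ ($z{\left(U \right)} = \frac{1}{U + \left(303 + U\right)} = \frac{1}{303 + 2 U}$)
$17 z{\left(-520 \right)} = \frac{17}{303 + 2 \left(-520\right)} = \frac{17}{303 - 1040} = \frac{17}{-737} = 17 \left(- \frac{1}{737}\right) = - \frac{17}{737}$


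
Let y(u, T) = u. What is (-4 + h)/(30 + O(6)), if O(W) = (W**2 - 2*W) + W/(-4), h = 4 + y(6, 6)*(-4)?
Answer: -16/35 ≈ -0.45714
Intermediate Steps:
h = -20 (h = 4 + 6*(-4) = 4 - 24 = -20)
O(W) = W**2 - 9*W/4 (O(W) = (W**2 - 2*W) + W*(-1/4) = (W**2 - 2*W) - W/4 = W**2 - 9*W/4)
(-4 + h)/(30 + O(6)) = (-4 - 20)/(30 + (1/4)*6*(-9 + 4*6)) = -24/(30 + (1/4)*6*(-9 + 24)) = -24/(30 + (1/4)*6*15) = -24/(30 + 45/2) = -24/(105/2) = (2/105)*(-24) = -16/35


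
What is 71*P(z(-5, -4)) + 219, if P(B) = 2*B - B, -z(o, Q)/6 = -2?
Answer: 1071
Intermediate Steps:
z(o, Q) = 12 (z(o, Q) = -6*(-2) = 12)
P(B) = B
71*P(z(-5, -4)) + 219 = 71*12 + 219 = 852 + 219 = 1071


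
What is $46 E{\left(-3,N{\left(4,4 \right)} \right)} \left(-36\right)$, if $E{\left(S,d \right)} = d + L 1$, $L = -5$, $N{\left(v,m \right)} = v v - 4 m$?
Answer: $8280$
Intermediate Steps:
$N{\left(v,m \right)} = v^{2} - 4 m$
$E{\left(S,d \right)} = -5 + d$ ($E{\left(S,d \right)} = d - 5 = -5 + d$)
$46 E{\left(-3,N{\left(4,4 \right)} \right)} \left(-36\right) = 46 \left(-5 + \left(4^{2} - 16\right)\right) \left(-36\right) = 46 \left(-5 + \left(16 - 16\right)\right) \left(-36\right) = 46 \left(-5 + 0\right) \left(-36\right) = 46 \left(-5\right) \left(-36\right) = \left(-230\right) \left(-36\right) = 8280$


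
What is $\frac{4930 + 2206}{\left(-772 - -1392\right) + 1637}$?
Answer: $\frac{7136}{2257} \approx 3.1617$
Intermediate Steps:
$\frac{4930 + 2206}{\left(-772 - -1392\right) + 1637} = \frac{7136}{\left(-772 + 1392\right) + 1637} = \frac{7136}{620 + 1637} = \frac{7136}{2257}$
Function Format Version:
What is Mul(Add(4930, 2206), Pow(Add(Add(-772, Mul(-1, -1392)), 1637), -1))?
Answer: Rational(7136, 2257) ≈ 3.1617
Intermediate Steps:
Mul(Add(4930, 2206), Pow(Add(Add(-772, Mul(-1, -1392)), 1637), -1)) = Mul(7136, Pow(Add(Add(-772, 1392), 1637), -1)) = Mul(7136, Pow(Add(620, 1637), -1)) = Mul(7136, Pow(2257, -1)) = Mul(7136, Rational(1, 2257)) = Rational(7136, 2257)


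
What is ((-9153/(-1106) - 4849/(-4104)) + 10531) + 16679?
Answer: 61774884973/2269512 ≈ 27219.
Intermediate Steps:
((-9153/(-1106) - 4849/(-4104)) + 10531) + 16679 = ((-9153*(-1/1106) - 4849*(-1/4104)) + 10531) + 16679 = ((9153/1106 + 4849/4104) + 10531) + 16679 = (21463453/2269512 + 10531) + 16679 = 23921694325/2269512 + 16679 = 61774884973/2269512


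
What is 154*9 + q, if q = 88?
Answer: 1474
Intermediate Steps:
154*9 + q = 154*9 + 88 = 1386 + 88 = 1474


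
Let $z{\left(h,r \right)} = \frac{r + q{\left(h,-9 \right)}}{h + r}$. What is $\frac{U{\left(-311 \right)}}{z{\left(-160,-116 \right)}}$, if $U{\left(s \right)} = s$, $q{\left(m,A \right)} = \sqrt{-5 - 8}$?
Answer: $- \frac{9956976}{13469} - \frac{85836 i \sqrt{13}}{13469} \approx -739.25 - 22.978 i$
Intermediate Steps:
$q{\left(m,A \right)} = i \sqrt{13}$ ($q{\left(m,A \right)} = \sqrt{-13} = i \sqrt{13}$)
$z{\left(h,r \right)} = \frac{r + i \sqrt{13}}{h + r}$
$\frac{U{\left(-311 \right)}}{z{\left(-160,-116 \right)}} = - \frac{311}{\frac{1}{-160 - 116} \left(-116 + i \sqrt{13}\right)} = - \frac{311}{\frac{1}{-276} \left(-116 + i \sqrt{13}\right)} = - \frac{311}{\left(- \frac{1}{276}\right) \left(-116 + i \sqrt{13}\right)} = - \frac{311}{\frac{29}{69} - \frac{i \sqrt{13}}{276}}$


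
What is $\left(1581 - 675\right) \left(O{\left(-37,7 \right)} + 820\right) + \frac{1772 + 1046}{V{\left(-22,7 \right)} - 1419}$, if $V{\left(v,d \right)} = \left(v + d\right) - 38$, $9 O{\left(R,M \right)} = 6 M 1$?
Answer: $\frac{549899519}{736} \approx 7.4715 \cdot 10^{5}$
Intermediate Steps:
$O{\left(R,M \right)} = \frac{2 M}{3}$ ($O{\left(R,M \right)} = \frac{6 M 1}{9} = \frac{6 M}{9} = \frac{2 M}{3}$)
$V{\left(v,d \right)} = -38 + d + v$ ($V{\left(v,d \right)} = \left(d + v\right) - 38 = -38 + d + v$)
$\left(1581 - 675\right) \left(O{\left(-37,7 \right)} + 820\right) + \frac{1772 + 1046}{V{\left(-22,7 \right)} - 1419} = \left(1581 - 675\right) \left(\frac{2}{3} \cdot 7 + 820\right) + \frac{1772 + 1046}{\left(-38 + 7 - 22\right) - 1419} = 906 \left(\frac{14}{3} + 820\right) + \frac{2818}{-53 - 1419} = 906 \cdot \frac{2474}{3} + \frac{2818}{-1472} = 747148 + 2818 \left(- \frac{1}{1472}\right) = 747148 - \frac{1409}{736} = \frac{549899519}{736}$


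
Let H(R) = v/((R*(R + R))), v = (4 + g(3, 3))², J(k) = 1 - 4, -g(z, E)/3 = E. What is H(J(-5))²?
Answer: 625/324 ≈ 1.9290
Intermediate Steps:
g(z, E) = -3*E
J(k) = -3
v = 25 (v = (4 - 3*3)² = (4 - 9)² = (-5)² = 25)
H(R) = 25/(2*R²) (H(R) = 25/((R*(R + R))) = 25/((R*(2*R))) = 25/((2*R²)) = 25*(1/(2*R²)) = 25/(2*R²))
H(J(-5))² = ((25/2)/(-3)²)² = ((25/2)*(⅑))² = (25/18)² = 625/324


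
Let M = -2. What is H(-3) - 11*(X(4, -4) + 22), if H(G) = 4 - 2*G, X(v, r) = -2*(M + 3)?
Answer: -210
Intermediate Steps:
X(v, r) = -2 (X(v, r) = -2*(-2 + 3) = -2*1 = -2)
H(-3) - 11*(X(4, -4) + 22) = (4 - 2*(-3)) - 11*(-2 + 22) = (4 + 6) - 11*20 = 10 - 1*220 = 10 - 220 = -210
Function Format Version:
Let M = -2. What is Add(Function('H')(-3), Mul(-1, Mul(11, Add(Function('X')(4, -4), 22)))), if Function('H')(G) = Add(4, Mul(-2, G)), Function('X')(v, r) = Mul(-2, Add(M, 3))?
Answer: -210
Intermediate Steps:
Function('X')(v, r) = -2 (Function('X')(v, r) = Mul(-2, Add(-2, 3)) = Mul(-2, 1) = -2)
Add(Function('H')(-3), Mul(-1, Mul(11, Add(Function('X')(4, -4), 22)))) = Add(Add(4, Mul(-2, -3)), Mul(-1, Mul(11, Add(-2, 22)))) = Add(Add(4, 6), Mul(-1, Mul(11, 20))) = Add(10, Mul(-1, 220)) = Add(10, -220) = -210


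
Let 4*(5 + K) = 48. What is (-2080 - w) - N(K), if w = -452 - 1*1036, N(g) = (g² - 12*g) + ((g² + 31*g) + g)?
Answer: -830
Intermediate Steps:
K = 7 (K = -5 + (¼)*48 = -5 + 12 = 7)
N(g) = 2*g² + 20*g (N(g) = (g² - 12*g) + (g² + 32*g) = 2*g² + 20*g)
w = -1488 (w = -452 - 1036 = -1488)
(-2080 - w) - N(K) = (-2080 - 1*(-1488)) - 2*7*(10 + 7) = (-2080 + 1488) - 2*7*17 = -592 - 1*238 = -592 - 238 = -830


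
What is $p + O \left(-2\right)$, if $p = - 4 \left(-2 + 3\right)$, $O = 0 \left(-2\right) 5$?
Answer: $-4$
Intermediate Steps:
$O = 0$ ($O = 0 \cdot 5 = 0$)
$p = -4$ ($p = \left(-4\right) 1 = -4$)
$p + O \left(-2\right) = -4 + 0 \left(-2\right) = -4 + 0 = -4$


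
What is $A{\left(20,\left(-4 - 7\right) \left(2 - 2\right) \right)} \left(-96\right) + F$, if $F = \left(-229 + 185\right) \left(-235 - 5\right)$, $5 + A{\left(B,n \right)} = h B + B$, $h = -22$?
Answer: $51360$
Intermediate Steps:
$A{\left(B,n \right)} = -5 - 21 B$ ($A{\left(B,n \right)} = -5 + \left(- 22 B + B\right) = -5 - 21 B$)
$F = 10560$ ($F = \left(-44\right) \left(-240\right) = 10560$)
$A{\left(20,\left(-4 - 7\right) \left(2 - 2\right) \right)} \left(-96\right) + F = \left(-5 - 420\right) \left(-96\right) + 10560 = \left(-425\right) \left(-96\right) + 10560 = 40800 + 10560 = 51360$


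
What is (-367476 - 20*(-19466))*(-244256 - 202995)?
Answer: -9769750844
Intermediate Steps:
(-367476 - 20*(-19466))*(-244256 - 202995) = (-367476 + 389320)*(-447251) = 21844*(-447251) = -9769750844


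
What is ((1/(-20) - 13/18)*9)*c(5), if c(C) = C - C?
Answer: 0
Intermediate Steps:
c(C) = 0
((1/(-20) - 13/18)*9)*c(5) = ((1/(-20) - 13/18)*9)*0 = ((1*(-1/20) - 13*1/18)*9)*0 = ((-1/20 - 13/18)*9)*0 = -139/180*9*0 = -139/20*0 = 0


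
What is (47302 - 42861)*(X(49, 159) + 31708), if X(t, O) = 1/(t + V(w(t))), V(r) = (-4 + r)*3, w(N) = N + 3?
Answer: 27177343445/193 ≈ 1.4082e+8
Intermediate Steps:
w(N) = 3 + N
V(r) = -12 + 3*r
X(t, O) = 1/(-3 + 4*t) (X(t, O) = 1/(t + (-12 + 3*(3 + t))) = 1/(t + (-12 + (9 + 3*t))) = 1/(t + (-3 + 3*t)) = 1/(-3 + 4*t))
(47302 - 42861)*(X(49, 159) + 31708) = (47302 - 42861)*(1/(-3 + 4*49) + 31708) = 4441*(1/(-3 + 196) + 31708) = 4441*(1/193 + 31708) = 4441*(6119645/193) = 27177343445/193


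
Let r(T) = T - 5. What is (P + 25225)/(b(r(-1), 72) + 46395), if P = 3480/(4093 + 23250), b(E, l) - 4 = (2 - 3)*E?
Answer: 137946131/253770383 ≈ 0.54359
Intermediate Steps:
r(T) = -5 + T
b(E, l) = 4 - E (b(E, l) = 4 + (2 - 3)*E = 4 - E)
P = 3480/27343 ≈ 0.12727
(P + 25225)/(b(r(-1), 72) + 46395) = (3480/27343 + 25225)/((4 - (-5 - 1)) + 46395) = 689730655/(27343*((4 - 1*(-6)) + 46395)) = 689730655/(27343*((4 + 6) + 46395)) = 689730655/(27343*(10 + 46395)) = (689730655/27343)/46405 = (689730655/27343)*(1/46405) = 137946131/253770383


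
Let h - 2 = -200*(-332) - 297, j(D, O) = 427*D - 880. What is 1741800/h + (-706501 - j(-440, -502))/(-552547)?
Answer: 66443442227/2435074629 ≈ 27.286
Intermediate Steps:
j(D, O) = -880 + 427*D
h = 66105 (h = 2 + (-200*(-332) - 297) = 2 + (66400 - 297) = 2 + 66103 = 66105)
1741800/h + (-706501 - j(-440, -502))/(-552547) = 1741800/66105 + (-706501 - (-880 + 427*(-440)))/(-552547) = 1741800*(1/66105) + (-706501 - (-880 - 187880))*(-1/552547) = 116120/4407 + (-706501 - 1*(-188760))*(-1/552547) = 116120/4407 + (-706501 + 188760)*(-1/552547) = 116120/4407 - 517741*(-1/552547) = 116120/4407 + 517741/552547 = 66443442227/2435074629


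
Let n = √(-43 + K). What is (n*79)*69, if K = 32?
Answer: 5451*I*√11 ≈ 18079.0*I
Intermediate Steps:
n = I*√11 (n = √(-43 + 32) = √(-11) = I*√11 ≈ 3.3166*I)
(n*79)*69 = ((I*√11)*79)*69 = (79*I*√11)*69 = 5451*I*√11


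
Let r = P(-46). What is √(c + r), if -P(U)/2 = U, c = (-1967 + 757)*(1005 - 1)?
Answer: 6*I*√33743 ≈ 1102.2*I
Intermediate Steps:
c = -1214840 (c = -1210*1004 = -1214840)
P(U) = -2*U
r = 92 (r = -2*(-46) = 92)
√(c + r) = √(-1214840 + 92) = √(-1214748) = 6*I*√33743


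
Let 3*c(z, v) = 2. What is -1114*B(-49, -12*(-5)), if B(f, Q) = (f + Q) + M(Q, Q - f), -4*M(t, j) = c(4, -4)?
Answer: -36205/3 ≈ -12068.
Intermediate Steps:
c(z, v) = ⅔ (c(z, v) = (⅓)*2 = ⅔)
M(t, j) = -⅙ (M(t, j) = -¼*⅔ = -⅙)
B(f, Q) = -⅙ + Q + f (B(f, Q) = (f + Q) - ⅙ = (Q + f) - ⅙ = -⅙ + Q + f)
-1114*B(-49, -12*(-5)) = -1114*(-⅙ - 12*(-5) - 49) = -1114*(-⅙ + 60 - 49) = -1114*65/6 = -36205/3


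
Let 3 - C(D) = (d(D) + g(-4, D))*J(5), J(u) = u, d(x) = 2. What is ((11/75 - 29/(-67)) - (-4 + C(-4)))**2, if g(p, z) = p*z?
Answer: 211772074969/25250625 ≈ 8386.8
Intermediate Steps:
C(D) = -7 + 20*D (C(D) = 3 - (2 - 4*D)*5 = 3 - (10 - 20*D) = 3 + (-10 + 20*D) = -7 + 20*D)
((11/75 - 29/(-67)) - (-4 + C(-4)))**2 = ((11/75 - 29/(-67)) - (-4 + (-7 + 20*(-4))))**2 = ((11*(1/75) - 29*(-1/67)) - (-4 + (-7 - 80)))**2 = ((11/75 + 29/67) - (-4 - 87))**2 = (2912/5025 - 1*(-91))**2 = (2912/5025 + 91)**2 = (460187/5025)**2 = 211772074969/25250625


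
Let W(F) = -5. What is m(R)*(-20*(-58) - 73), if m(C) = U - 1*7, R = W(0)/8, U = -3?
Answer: -10870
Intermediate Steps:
R = -5/8 ≈ -0.62500
m(C) = -10 (m(C) = -3 - 1*7 = -3 - 7 = -10)
m(R)*(-20*(-58) - 73) = -10*(-20*(-58) - 73) = -10*(1160 - 73) = -10*1087 = -10870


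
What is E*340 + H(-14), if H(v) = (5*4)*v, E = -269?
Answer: -91740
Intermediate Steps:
H(v) = 20*v
E*340 + H(-14) = -269*340 + 20*(-14) = -91460 - 280 = -91740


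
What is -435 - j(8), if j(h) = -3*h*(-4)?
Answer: -531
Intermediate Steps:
j(h) = 12*h
-435 - j(8) = -435 - 12*8 = -435 - 1*96 = -435 - 96 = -531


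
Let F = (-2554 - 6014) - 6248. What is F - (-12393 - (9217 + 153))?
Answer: 6947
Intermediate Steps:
F = -14816 (F = -8568 - 6248 = -14816)
F - (-12393 - (9217 + 153)) = -14816 - (-12393 - (9217 + 153)) = -14816 - (-12393 - 1*9370) = -14816 - (-12393 - 9370) = -14816 - 1*(-21763) = -14816 + 21763 = 6947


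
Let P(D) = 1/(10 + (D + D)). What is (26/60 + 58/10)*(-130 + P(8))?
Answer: -631873/780 ≈ -810.09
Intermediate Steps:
P(D) = 1/(10 + 2*D)
(26/60 + 58/10)*(-130 + P(8)) = (26/60 + 58/10)*(-130 + 1/(2*(5 + 8))) = (26*(1/60) + 58*(1/10))*(-130 + (1/2)/13) = (13/30 + 29/5)*(-130 + (1/2)*(1/13)) = 187*(-130 + 1/26)/30 = (187/30)*(-3379/26) = -631873/780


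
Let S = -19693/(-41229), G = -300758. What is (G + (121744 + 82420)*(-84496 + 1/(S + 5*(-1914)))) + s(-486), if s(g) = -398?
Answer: -6806376369083650056/394541837 ≈ -1.7251e+10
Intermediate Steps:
S = 19693/41229 (S = -19693*(-1/41229) = 19693/41229 ≈ 0.47765)
(G + (121744 + 82420)*(-84496 + 1/(S + 5*(-1914)))) + s(-486) = (-300758 + (121744 + 82420)*(-84496 + 1/(19693/41229 + 5*(-1914)))) - 398 = (-300758 + 204164*(-84496 + 1/(19693/41229 - 9570))) - 398 = (-300758 + 204164*(-84496 + 1/(-394541837/41229))) - 398 = (-300758 + 204164*(-84496 - 41229/394541837)) - 398 = (-300758 + 204164*(-33337207100381/394541837)) - 398 = (-300758 - 6806257550442186484/394541837) - 398 = -6806376212055998930/394541837 - 398 = -6806376369083650056/394541837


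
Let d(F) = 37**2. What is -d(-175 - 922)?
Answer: -1369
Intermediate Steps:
d(F) = 1369
-d(-175 - 922) = -1*1369 = -1369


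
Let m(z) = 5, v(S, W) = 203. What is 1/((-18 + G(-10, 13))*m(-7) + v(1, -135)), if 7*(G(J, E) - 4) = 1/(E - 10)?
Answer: 21/2798 ≈ 0.0075054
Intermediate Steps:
G(J, E) = 4 + 1/(7*(-10 + E)) (G(J, E) = 4 + 1/(7*(E - 10)) = 4 + 1/(7*(-10 + E)))
1/((-18 + G(-10, 13))*m(-7) + v(1, -135)) = 1/((-18 + (-279 + 28*13)/(7*(-10 + 13)))*5 + 203) = 1/((-18 + (1/7)*(-279 + 364)/3)*5 + 203) = 1/((-18 + (1/7)*(1/3)*85)*5 + 203) = 1/((-18 + 85/21)*5 + 203) = 1/(-293/21*5 + 203) = 1/(-1465/21 + 203) = 1/(2798/21) = 21/2798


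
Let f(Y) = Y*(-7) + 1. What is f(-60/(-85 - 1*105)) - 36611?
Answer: -695632/19 ≈ -36612.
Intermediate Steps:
f(Y) = 1 - 7*Y (f(Y) = -7*Y + 1 = 1 - 7*Y)
f(-60/(-85 - 1*105)) - 36611 = (1 - (-420)/(-85 - 1*105)) - 36611 = (1 - (-420)/(-85 - 105)) - 36611 = (1 - (-420)/(-190)) - 36611 = (1 - (-420)*(-1)/190) - 36611 = (1 - 7*6/19) - 36611 = (1 - 42/19) - 36611 = -23/19 - 36611 = -695632/19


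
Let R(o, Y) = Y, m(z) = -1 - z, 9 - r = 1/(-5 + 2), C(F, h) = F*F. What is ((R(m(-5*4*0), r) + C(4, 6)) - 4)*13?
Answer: 832/3 ≈ 277.33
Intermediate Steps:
C(F, h) = F²
r = 28/3 (r = 9 - 1/(-5 + 2) = 9 - 1/(-3) = 9 - 1*(-⅓) = 9 + ⅓ = 28/3 ≈ 9.3333)
((R(m(-5*4*0), r) + C(4, 6)) - 4)*13 = ((28/3 + 4²) - 4)*13 = ((28/3 + 16) - 4)*13 = (76/3 - 4)*13 = (64/3)*13 = 832/3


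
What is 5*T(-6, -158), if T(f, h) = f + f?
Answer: -60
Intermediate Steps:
T(f, h) = 2*f
5*T(-6, -158) = 5*(2*(-6)) = 5*(-12) = -60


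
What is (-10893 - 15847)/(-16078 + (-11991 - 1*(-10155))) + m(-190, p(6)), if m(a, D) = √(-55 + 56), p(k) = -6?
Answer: 22327/8957 ≈ 2.4927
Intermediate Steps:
m(a, D) = 1 (m(a, D) = √1 = 1)
(-10893 - 15847)/(-16078 + (-11991 - 1*(-10155))) + m(-190, p(6)) = (-10893 - 15847)/(-16078 + (-11991 - 1*(-10155))) + 1 = -26740/(-16078 + (-11991 + 10155)) + 1 = -26740/(-16078 - 1836) + 1 = -26740/(-17914) + 1 = -26740*(-1/17914) + 1 = 13370/8957 + 1 = 22327/8957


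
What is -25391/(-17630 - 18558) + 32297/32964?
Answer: 250719095/149112654 ≈ 1.6814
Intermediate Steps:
-25391/(-17630 - 18558) + 32297/32964 = -25391/(-36188) + 32297*(1/32964) = -25391*(-1/36188) + 32297/32964 = 25391/36188 + 32297/32964 = 250719095/149112654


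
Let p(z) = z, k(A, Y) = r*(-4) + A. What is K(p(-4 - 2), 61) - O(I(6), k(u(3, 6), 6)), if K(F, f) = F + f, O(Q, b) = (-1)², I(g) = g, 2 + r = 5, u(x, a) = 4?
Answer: 54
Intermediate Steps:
r = 3 (r = -2 + 5 = 3)
k(A, Y) = -12 + A (k(A, Y) = 3*(-4) + A = -12 + A)
O(Q, b) = 1
K(p(-4 - 2), 61) - O(I(6), k(u(3, 6), 6)) = ((-4 - 2) + 61) - 1*1 = (-6 + 61) - 1 = 55 - 1 = 54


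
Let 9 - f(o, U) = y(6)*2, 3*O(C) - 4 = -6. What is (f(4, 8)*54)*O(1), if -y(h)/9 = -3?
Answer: 1620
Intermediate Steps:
O(C) = -2/3 (O(C) = 4/3 + (1/3)*(-6) = 4/3 - 2 = -2/3)
y(h) = 27 (y(h) = -9*(-3) = 27)
f(o, U) = -45 (f(o, U) = 9 - 27*2 = 9 - 1*54 = 9 - 54 = -45)
(f(4, 8)*54)*O(1) = -45*54*(-2/3) = -2430*(-2/3) = 1620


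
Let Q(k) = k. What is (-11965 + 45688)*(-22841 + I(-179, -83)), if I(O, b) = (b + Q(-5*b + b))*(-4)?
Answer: -803855151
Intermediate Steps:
I(O, b) = 12*b (I(O, b) = (b + (-5*b + b))*(-4) = (b - 4*b)*(-4) = -3*b*(-4) = 12*b)
(-11965 + 45688)*(-22841 + I(-179, -83)) = (-11965 + 45688)*(-22841 + 12*(-83)) = 33723*(-22841 - 996) = 33723*(-23837) = -803855151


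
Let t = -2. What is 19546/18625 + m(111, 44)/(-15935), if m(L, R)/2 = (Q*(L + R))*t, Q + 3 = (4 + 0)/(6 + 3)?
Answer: 507519418/534220875 ≈ 0.95002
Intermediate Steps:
Q = -23/9 (Q = -3 + (4 + 0)/(6 + 3) = -3 + 4/9 = -23/9 ≈ -2.5556)
m(L, R) = 92*L/9 + 92*R/9 (m(L, R) = 2*(-23*(L + R)/9*(-2)) = 2*((-23*L/9 - 23*R/9)*(-2)) = 2*(46*L/9 + 46*R/9) = 92*L/9 + 92*R/9)
19546/18625 + m(111, 44)/(-15935) = 19546/18625 + ((92/9)*111 + (92/9)*44)/(-15935) = 19546*(1/18625) + (3404/3 + 4048/9)*(-1/15935) = 19546/18625 + (14260/9)*(-1/15935) = 19546/18625 - 2852/28683 = 507519418/534220875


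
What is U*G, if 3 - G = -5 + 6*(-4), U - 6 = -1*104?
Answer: -3136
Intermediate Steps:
U = -98 (U = 6 - 1*104 = 6 - 104 = -98)
G = 32 (G = 3 - (-5 + 6*(-4)) = 3 - (-5 - 24) = 3 - 1*(-29) = 3 + 29 = 32)
U*G = -98*32 = -3136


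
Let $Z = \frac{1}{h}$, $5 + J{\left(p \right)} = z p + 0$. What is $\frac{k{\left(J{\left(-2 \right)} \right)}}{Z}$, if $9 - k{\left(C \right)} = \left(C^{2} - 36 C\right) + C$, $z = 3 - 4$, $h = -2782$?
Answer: $292110$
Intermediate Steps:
$z = -1$
$J{\left(p \right)} = -5 - p$ ($J{\left(p \right)} = -5 + \left(- p + 0\right) = -5 - p$)
$k{\left(C \right)} = 9 - C^{2} + 35 C$ ($k{\left(C \right)} = 9 - \left(\left(C^{2} - 36 C\right) + C\right) = 9 - \left(C^{2} - 35 C\right) = 9 - C^{2} + 35 C$)
$Z = - \frac{1}{2782}$ ($Z = \frac{1}{-2782} = - \frac{1}{2782} \approx -0.00035945$)
$\frac{k{\left(J{\left(-2 \right)} \right)}}{Z} = \frac{9 - \left(-5 - -2\right)^{2} + 35 \left(-5 - -2\right)}{- \frac{1}{2782}} = \left(9 - \left(-5 + 2\right)^{2} + 35 \left(-5 + 2\right)\right) \left(-2782\right) = \left(9 - \left(-3\right)^{2} + 35 \left(-3\right)\right) \left(-2782\right) = \left(9 - 9 - 105\right) \left(-2782\right) = \left(-105\right) \left(-2782\right) = 292110$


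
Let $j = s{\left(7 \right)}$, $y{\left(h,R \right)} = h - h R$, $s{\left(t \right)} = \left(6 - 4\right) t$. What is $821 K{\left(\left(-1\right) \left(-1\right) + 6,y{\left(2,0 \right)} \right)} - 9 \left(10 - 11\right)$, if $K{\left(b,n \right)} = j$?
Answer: $11503$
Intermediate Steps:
$s{\left(t \right)} = 2 t$
$y{\left(h,R \right)} = h - R h$
$j = 14$ ($j = 2 \cdot 7 = 14$)
$K{\left(b,n \right)} = 14$
$821 K{\left(\left(-1\right) \left(-1\right) + 6,y{\left(2,0 \right)} \right)} - 9 \left(10 - 11\right) = 821 \cdot 14 - 9 \left(10 - 11\right) = 11494 - -9 = 11494 + 9 = 11503$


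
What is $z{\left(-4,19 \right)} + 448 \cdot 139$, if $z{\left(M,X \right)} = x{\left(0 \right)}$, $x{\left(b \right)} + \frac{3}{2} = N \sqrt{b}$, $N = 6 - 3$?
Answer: $\frac{124541}{2} \approx 62271.0$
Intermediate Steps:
$N = 3$ ($N = 6 - 3 = 3$)
$x{\left(b \right)} = - \frac{3}{2} + 3 \sqrt{b}$
$z{\left(M,X \right)} = - \frac{3}{2}$ ($z{\left(M,X \right)} = - \frac{3}{2} + 3 \sqrt{0} = - \frac{3}{2} + 3 \cdot 0 = - \frac{3}{2} + 0 = - \frac{3}{2}$)
$z{\left(-4,19 \right)} + 448 \cdot 139 = - \frac{3}{2} + 448 \cdot 139 = - \frac{3}{2} + 62272 = \frac{124541}{2}$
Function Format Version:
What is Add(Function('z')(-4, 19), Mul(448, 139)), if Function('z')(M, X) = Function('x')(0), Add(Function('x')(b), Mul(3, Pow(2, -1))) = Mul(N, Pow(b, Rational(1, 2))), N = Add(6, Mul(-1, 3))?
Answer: Rational(124541, 2) ≈ 62271.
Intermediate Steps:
N = 3 (N = Add(6, -3) = 3)
Function('x')(b) = Add(Rational(-3, 2), Mul(3, Pow(b, Rational(1, 2))))
Function('z')(M, X) = Rational(-3, 2) (Function('z')(M, X) = Add(Rational(-3, 2), Mul(3, Pow(0, Rational(1, 2)))) = Add(Rational(-3, 2), Mul(3, 0)) = Add(Rational(-3, 2), 0) = Rational(-3, 2))
Add(Function('z')(-4, 19), Mul(448, 139)) = Add(Rational(-3, 2), Mul(448, 139)) = Add(Rational(-3, 2), 62272) = Rational(124541, 2)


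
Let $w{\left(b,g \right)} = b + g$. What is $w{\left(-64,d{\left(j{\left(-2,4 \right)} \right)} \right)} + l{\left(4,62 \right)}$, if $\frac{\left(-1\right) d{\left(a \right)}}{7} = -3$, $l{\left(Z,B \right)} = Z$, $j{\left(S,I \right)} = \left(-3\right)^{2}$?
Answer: $-39$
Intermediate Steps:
$j{\left(S,I \right)} = 9$
$d{\left(a \right)} = 21$ ($d{\left(a \right)} = \left(-7\right) \left(-3\right) = 21$)
$w{\left(-64,d{\left(j{\left(-2,4 \right)} \right)} \right)} + l{\left(4,62 \right)} = \left(-64 + 21\right) + 4 = -43 + 4 = -39$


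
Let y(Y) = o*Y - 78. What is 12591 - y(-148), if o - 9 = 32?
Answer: 18737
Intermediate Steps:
o = 41 (o = 9 + 32 = 41)
y(Y) = -78 + 41*Y (y(Y) = 41*Y - 78 = -78 + 41*Y)
12591 - y(-148) = 12591 - (-78 + 41*(-148)) = 12591 - (-78 - 6068) = 12591 - 1*(-6146) = 12591 + 6146 = 18737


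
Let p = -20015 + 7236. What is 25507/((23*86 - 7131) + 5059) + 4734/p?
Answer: -326398949/1201226 ≈ -271.72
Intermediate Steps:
p = -12779
25507/((23*86 - 7131) + 5059) + 4734/p = 25507/((23*86 - 7131) + 5059) + 4734/(-12779) = 25507/((1978 - 7131) + 5059) + 4734*(-1/12779) = 25507/(-5153 + 5059) - 4734/12779 = 25507/(-94) - 4734/12779 = 25507*(-1/94) - 4734/12779 = -25507/94 - 4734/12779 = -326398949/1201226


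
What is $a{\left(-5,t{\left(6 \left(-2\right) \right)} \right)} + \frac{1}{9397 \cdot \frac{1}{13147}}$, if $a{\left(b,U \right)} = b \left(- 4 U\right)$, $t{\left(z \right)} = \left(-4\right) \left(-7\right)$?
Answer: $\frac{5275467}{9397} \approx 561.4$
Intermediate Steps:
$t{\left(z \right)} = 28$
$a{\left(b,U \right)} = - 4 U b$
$a{\left(-5,t{\left(6 \left(-2\right) \right)} \right)} + \frac{1}{9397 \cdot \frac{1}{13147}} = \left(-4\right) 28 \left(-5\right) + \frac{1}{9397 \cdot \frac{1}{13147}} = 560 + \frac{1}{9397 \cdot \frac{1}{13147}} = 560 + \frac{1}{\frac{9397}{13147}} = 560 + \frac{13147}{9397} = \frac{5275467}{9397}$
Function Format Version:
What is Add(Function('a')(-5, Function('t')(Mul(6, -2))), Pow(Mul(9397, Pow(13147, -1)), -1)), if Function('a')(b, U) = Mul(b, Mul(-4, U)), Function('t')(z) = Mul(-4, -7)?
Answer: Rational(5275467, 9397) ≈ 561.40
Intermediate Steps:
Function('t')(z) = 28
Function('a')(b, U) = Mul(-4, U, b)
Add(Function('a')(-5, Function('t')(Mul(6, -2))), Pow(Mul(9397, Pow(13147, -1)), -1)) = Add(Mul(-4, 28, -5), Pow(Mul(9397, Pow(13147, -1)), -1)) = Add(560, Pow(Mul(9397, Rational(1, 13147)), -1)) = Add(560, Pow(Rational(9397, 13147), -1)) = Add(560, Rational(13147, 9397)) = Rational(5275467, 9397)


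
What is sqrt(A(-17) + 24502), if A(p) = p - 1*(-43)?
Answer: 4*sqrt(1533) ≈ 156.61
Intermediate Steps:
A(p) = 43 + p (A(p) = p + 43 = 43 + p)
sqrt(A(-17) + 24502) = sqrt((43 - 17) + 24502) = sqrt(26 + 24502) = sqrt(24528) = 4*sqrt(1533)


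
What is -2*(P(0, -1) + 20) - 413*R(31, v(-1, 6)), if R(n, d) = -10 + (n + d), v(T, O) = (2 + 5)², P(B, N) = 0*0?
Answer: -28950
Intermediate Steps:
P(B, N) = 0
v(T, O) = 49 (v(T, O) = 7² = 49)
R(n, d) = -10 + d + n (R(n, d) = -10 + (d + n) = -10 + d + n)
-2*(P(0, -1) + 20) - 413*R(31, v(-1, 6)) = -2*(0 + 20) - 413*(-10 + 49 + 31) = -2*20 - 413*70 = -40 - 28910 = -28950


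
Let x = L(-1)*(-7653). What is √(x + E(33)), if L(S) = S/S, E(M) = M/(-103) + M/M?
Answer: I*√81183467/103 ≈ 87.478*I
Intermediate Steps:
E(M) = 1 - M/103 (E(M) = M*(-1/103) + 1 = -M/103 + 1 = 1 - M/103)
L(S) = 1
x = -7653 (x = 1*(-7653) = -7653)
√(x + E(33)) = √(-7653 + (1 - 1/103*33)) = √(-7653 + (1 - 33/103)) = √(-7653 + 70/103) = √(-788189/103) = I*√81183467/103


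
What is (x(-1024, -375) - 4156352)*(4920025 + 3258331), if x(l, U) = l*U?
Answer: -30851637613312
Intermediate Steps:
x(l, U) = U*l
(x(-1024, -375) - 4156352)*(4920025 + 3258331) = (-375*(-1024) - 4156352)*(4920025 + 3258331) = (384000 - 4156352)*8178356 = -3772352*8178356 = -30851637613312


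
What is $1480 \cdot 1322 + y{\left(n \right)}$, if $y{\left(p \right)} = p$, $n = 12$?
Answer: $1956572$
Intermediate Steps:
$1480 \cdot 1322 + y{\left(n \right)} = 1480 \cdot 1322 + 12 = 1956560 + 12 = 1956572$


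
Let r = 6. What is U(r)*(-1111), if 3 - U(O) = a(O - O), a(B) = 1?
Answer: -2222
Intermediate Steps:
U(O) = 2 (U(O) = 3 - 1*1 = 3 - 1 = 2)
U(r)*(-1111) = 2*(-1111) = -2222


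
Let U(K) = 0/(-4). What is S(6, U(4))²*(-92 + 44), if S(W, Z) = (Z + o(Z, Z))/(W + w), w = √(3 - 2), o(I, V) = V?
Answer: 0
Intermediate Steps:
U(K) = 0 (U(K) = 0*(-¼) = 0)
w = 1 (w = √1 = 1)
S(W, Z) = 2*Z/(1 + W) (S(W, Z) = (Z + Z)/(W + 1) = (2*Z)/(1 + W) = 2*Z/(1 + W))
S(6, U(4))²*(-92 + 44) = (2*0/(1 + 6))²*(-92 + 44) = (2*0/7)²*(-48) = (2*0*(⅐))²*(-48) = 0²*(-48) = 0*(-48) = 0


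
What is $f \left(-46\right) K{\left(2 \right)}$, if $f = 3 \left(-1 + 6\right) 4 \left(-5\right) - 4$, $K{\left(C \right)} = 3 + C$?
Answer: $69920$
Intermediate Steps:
$f = -304$ ($f = 3 \cdot 5 \left(-20\right) - 4 = 15 \left(-20\right) - 4 = -300 - 4 = -304$)
$f \left(-46\right) K{\left(2 \right)} = \left(-304\right) \left(-46\right) \left(3 + 2\right) = 13984 \cdot 5 = 69920$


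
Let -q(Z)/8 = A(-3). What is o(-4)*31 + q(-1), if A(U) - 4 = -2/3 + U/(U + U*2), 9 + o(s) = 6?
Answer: -367/3 ≈ -122.33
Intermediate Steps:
o(s) = -3 (o(s) = -9 + 6 = -3)
A(U) = 11/3 (A(U) = 4 + (-2/3 + U/(U + U*2)) = 4 + (-2*1/3 + U/(U + 2*U)) = 4 + (-2/3 + U/((3*U))) = 4 + (-2/3 + U*(1/(3*U))) = 4 + (-2/3 + 1/3) = 4 - 1/3 = 11/3)
q(Z) = -88/3 (q(Z) = -8*11/3 = -88/3)
o(-4)*31 + q(-1) = -3*31 - 88/3 = -93 - 88/3 = -367/3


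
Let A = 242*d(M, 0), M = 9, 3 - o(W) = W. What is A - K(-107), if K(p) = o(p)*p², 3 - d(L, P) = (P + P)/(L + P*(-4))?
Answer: -1258664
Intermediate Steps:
o(W) = 3 - W
d(L, P) = 3 - 2*P/(L - 4*P) (d(L, P) = 3 - (P + P)/(L + P*(-4)) = 3 - 2*P/(L - 4*P))
K(p) = p²*(3 - p) (K(p) = (3 - p)*p² = p²*(3 - p))
A = 726 (A = 242*((-14*0 + 3*9)/(9 - 4*0)) = 242*((0 + 27)/(9 + 0)) = 242*(27/9) = 242*((⅑)*27) = 242*3 = 726)
A - K(-107) = 726 - (-107)²*(3 - 1*(-107)) = 726 - 11449*(3 + 107) = 726 - 11449*110 = 726 - 1*1259390 = 726 - 1259390 = -1258664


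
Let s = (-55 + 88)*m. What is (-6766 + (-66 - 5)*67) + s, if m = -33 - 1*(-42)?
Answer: -11226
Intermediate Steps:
m = 9 (m = -33 + 42 = 9)
s = 297 (s = (-55 + 88)*9 = 33*9 = 297)
(-6766 + (-66 - 5)*67) + s = (-6766 + (-66 - 5)*67) + 297 = (-6766 - 71*67) + 297 = (-6766 - 4757) + 297 = -11523 + 297 = -11226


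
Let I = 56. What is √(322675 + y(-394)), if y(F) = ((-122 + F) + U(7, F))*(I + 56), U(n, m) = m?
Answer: √220755 ≈ 469.85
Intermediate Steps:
y(F) = -13664 + 224*F (y(F) = ((-122 + F) + F)*(56 + 56) = (-122 + 2*F)*112 = -13664 + 224*F)
√(322675 + y(-394)) = √(322675 + (-13664 + 224*(-394))) = √(322675 + (-13664 - 88256)) = √(322675 - 101920) = √220755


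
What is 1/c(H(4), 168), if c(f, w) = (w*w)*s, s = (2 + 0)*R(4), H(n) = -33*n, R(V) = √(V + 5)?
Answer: 1/169344 ≈ 5.9051e-6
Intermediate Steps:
R(V) = √(5 + V)
s = 6 (s = (2 + 0)*√(5 + 4) = 2*√9 = 2*3 = 6)
c(f, w) = 6*w² (c(f, w) = (w*w)*6 = w²*6 = 6*w²)
1/c(H(4), 168) = 1/(6*168²) = 1/(6*28224) = 1/169344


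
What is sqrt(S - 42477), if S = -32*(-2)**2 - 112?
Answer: I*sqrt(42717) ≈ 206.68*I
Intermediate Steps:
S = -240 (S = -32*4 - 112 = -128 - 112 = -240)
sqrt(S - 42477) = sqrt(-240 - 42477) = sqrt(-42717) = I*sqrt(42717)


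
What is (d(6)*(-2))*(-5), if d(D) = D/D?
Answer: 10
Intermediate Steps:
d(D) = 1
(d(6)*(-2))*(-5) = (1*(-2))*(-5) = -2*(-5) = 10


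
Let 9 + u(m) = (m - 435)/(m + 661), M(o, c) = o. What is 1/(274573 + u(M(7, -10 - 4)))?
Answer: 167/45852081 ≈ 3.6421e-6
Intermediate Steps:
u(m) = -9 + (-435 + m)/(661 + m) (u(m) = -9 + (m - 435)/(m + 661) = -9 + (-435 + m)/(661 + m))
1/(274573 + u(M(7, -10 - 4))) = 1/(274573 + 8*(-798 - 1*7)/(661 + 7)) = 1/(274573 + 8*(-798 - 7)/668) = 1/(274573 + 8*(1/668)*(-805)) = 1/(274573 - 1610/167) = 1/(45852081/167) = 167/45852081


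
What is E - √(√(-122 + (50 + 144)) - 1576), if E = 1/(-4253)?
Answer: -1/4253 - I*√(1576 - 6*√2) ≈ -0.00023513 - 39.592*I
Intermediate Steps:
E = -1/4253 ≈ -0.00023513
E - √(√(-122 + (50 + 144)) - 1576) = -1/4253 - √(√(-122 + (50 + 144)) - 1576) = -1/4253 - √(√(-122 + 194) - 1576) = -1/4253 - √(√72 - 1576) = -1/4253 - √(6*√2 - 1576) = -1/4253 - √(-1576 + 6*√2)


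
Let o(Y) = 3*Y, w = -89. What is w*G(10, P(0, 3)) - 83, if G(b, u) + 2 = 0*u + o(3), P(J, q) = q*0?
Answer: -706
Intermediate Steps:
P(J, q) = 0
G(b, u) = 7 (G(b, u) = -2 + (0*u + 3*3) = -2 + (0 + 9) = -2 + 9 = 7)
w*G(10, P(0, 3)) - 83 = -89*7 - 83 = -623 - 83 = -706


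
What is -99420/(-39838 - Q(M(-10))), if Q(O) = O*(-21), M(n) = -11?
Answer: 99420/40069 ≈ 2.4812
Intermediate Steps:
Q(O) = -21*O
-99420/(-39838 - Q(M(-10))) = -99420/(-39838 - (-21)*(-11)) = -99420/(-39838 - 1*231) = -99420/(-39838 - 231) = -99420/(-40069) = -99420*(-1/40069) = 99420/40069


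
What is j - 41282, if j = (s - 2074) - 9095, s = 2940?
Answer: -49511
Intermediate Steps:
j = -8229 (j = (2940 - 2074) - 9095 = 866 - 9095 = -8229)
j - 41282 = -8229 - 41282 = -49511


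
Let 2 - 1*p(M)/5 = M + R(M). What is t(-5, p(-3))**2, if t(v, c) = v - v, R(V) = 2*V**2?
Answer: 0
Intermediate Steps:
p(M) = 10 - 10*M**2 - 5*M (p(M) = 10 - 5*(M + 2*M**2) = 10 + (-10*M**2 - 5*M) = 10 - 10*M**2 - 5*M)
t(v, c) = 0
t(-5, p(-3))**2 = 0**2 = 0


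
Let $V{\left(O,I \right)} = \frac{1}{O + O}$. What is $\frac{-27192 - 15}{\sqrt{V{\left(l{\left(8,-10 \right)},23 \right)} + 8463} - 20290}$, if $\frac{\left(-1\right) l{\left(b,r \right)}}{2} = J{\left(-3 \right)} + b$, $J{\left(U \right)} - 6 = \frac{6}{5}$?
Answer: $\frac{55939043040}{41716464551} + \frac{36276 \sqrt{48882193}}{41716464551} \approx 1.347$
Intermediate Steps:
$J{\left(U \right)} = \frac{36}{5}$ ($J{\left(U \right)} = 6 + \frac{6}{5} = \frac{36}{5}$)
$l{\left(b,r \right)} = - \frac{72}{5} - 2 b$ ($l{\left(b,r \right)} = - 2 \left(\frac{36}{5} + b\right) = - \frac{72}{5} - 2 b$)
$V{\left(O,I \right)} = \frac{1}{2 O}$
$\frac{-27192 - 15}{\sqrt{V{\left(l{\left(8,-10 \right)},23 \right)} + 8463} - 20290} = \frac{-27192 - 15}{\sqrt{\frac{1}{2 \left(- \frac{72}{5} - 16\right)} + 8463} - 20290} = - \frac{27207}{\sqrt{\frac{1}{2 \left(- \frac{72}{5} - 16\right)} + 8463} - 20290} = - \frac{27207}{\sqrt{\frac{1}{2 \left(- \frac{152}{5}\right)} + 8463} - 20290} = - \frac{27207}{\sqrt{\frac{1}{2} \left(- \frac{5}{152}\right) + 8463} - 20290} = - \frac{27207}{\sqrt{- \frac{5}{304} + 8463} - 20290} = - \frac{27207}{\sqrt{\frac{2572747}{304}} - 20290} = - \frac{27207}{\frac{\sqrt{48882193}}{76} - 20290} = - \frac{27207}{-20290 + \frac{\sqrt{48882193}}{76}}$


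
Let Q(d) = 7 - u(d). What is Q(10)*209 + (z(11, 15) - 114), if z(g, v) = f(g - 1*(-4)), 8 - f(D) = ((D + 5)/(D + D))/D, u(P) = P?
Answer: -32987/45 ≈ -733.04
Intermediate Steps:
f(D) = 8 - (5 + D)/(2*D²) (f(D) = 8 - (D + 5)/(D + D)/D = 8 - (5 + D)/((2*D))/D = 8 - (5 + D)*(1/(2*D))/D = 8 - (5 + D)/(2*D)/D = 8 - (5 + D)/(2*D²))
z(g, v) = (-9 - g + 16*(4 + g)²)/(2*(4 + g)²) (z(g, v) = (-5 - (g - 1*(-4)) + 16*(g - 1*(-4))²)/(2*(g - 1*(-4))²) = (-5 - (g + 4) + 16*(g + 4)²)/(2*(g + 4)²) = (-5 - (4 + g) + 16*(4 + g)²)/(2*(4 + g)²) = (-5 + (-4 - g) + 16*(4 + g)²)/(2*(4 + g)²) = (-9 - g + 16*(4 + g)²)/(2*(4 + g)²))
Q(d) = 7 - d
Q(10)*209 + (z(11, 15) - 114) = (7 - 1*10)*209 + ((-9 - 1*11 + 16*(4 + 11)²)/(2*(4 + 11)²) - 114) = (7 - 10)*209 + ((½)*(-9 - 11 + 16*15²)/15² - 114) = -3*209 + ((½)*(1/225)*(-9 - 11 + 16*225) - 114) = -627 + ((½)*(1/225)*(-9 - 11 + 3600) - 114) = -627 + ((½)*(1/225)*3580 - 114) = -627 + (358/45 - 114) = -627 - 4772/45 = -32987/45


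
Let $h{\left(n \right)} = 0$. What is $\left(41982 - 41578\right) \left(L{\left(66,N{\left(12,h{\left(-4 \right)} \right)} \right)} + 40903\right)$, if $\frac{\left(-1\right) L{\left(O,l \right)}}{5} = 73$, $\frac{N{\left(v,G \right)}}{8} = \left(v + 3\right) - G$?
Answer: $16377352$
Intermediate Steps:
$N{\left(v,G \right)} = 24 - 8 G + 8 v$ ($N{\left(v,G \right)} = 8 \left(\left(v + 3\right) - G\right) = 8 \left(\left(3 + v\right) - G\right) = 8 \left(3 + v - G\right) = 24 - 8 G + 8 v$)
$L{\left(O,l \right)} = -365$ ($L{\left(O,l \right)} = \left(-5\right) 73 = -365$)
$\left(41982 - 41578\right) \left(L{\left(66,N{\left(12,h{\left(-4 \right)} \right)} \right)} + 40903\right) = \left(41982 - 41578\right) \left(-365 + 40903\right) = 404 \cdot 40538 = 16377352$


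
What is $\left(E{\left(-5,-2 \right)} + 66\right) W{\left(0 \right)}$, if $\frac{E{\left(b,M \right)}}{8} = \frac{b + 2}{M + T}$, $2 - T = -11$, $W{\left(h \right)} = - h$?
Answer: $0$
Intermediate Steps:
$T = 13$ ($T = 2 - -11 = 2 + 11 = 13$)
$E{\left(b,M \right)} = \frac{8 \left(2 + b\right)}{13 + M}$ ($E{\left(b,M \right)} = 8 \frac{b + 2}{M + 13} = 8 \frac{2 + b}{13 + M} = \frac{8 \left(2 + b\right)}{13 + M}$)
$\left(E{\left(-5,-2 \right)} + 66\right) W{\left(0 \right)} = \left(\frac{8 \left(2 - 5\right)}{13 - 2} + 66\right) \left(\left(-1\right) 0\right) = \left(8 \cdot \frac{1}{11} \left(-3\right) + 66\right) 0 = \left(- \frac{24}{11} + 66\right) 0 = \frac{702}{11} \cdot 0 = 0$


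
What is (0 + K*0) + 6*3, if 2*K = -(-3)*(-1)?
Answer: 18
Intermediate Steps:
K = -3/2 (K = (-(-3)*(-1))/2 = (-1*3)/2 = (½)*(-3) = -3/2 ≈ -1.5000)
(0 + K*0) + 6*3 = (0 - 3/2*0) + 6*3 = (0 + 0) + 18 = 0 + 18 = 18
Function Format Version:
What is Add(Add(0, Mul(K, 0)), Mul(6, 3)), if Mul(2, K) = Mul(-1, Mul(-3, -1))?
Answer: 18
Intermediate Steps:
K = Rational(-3, 2) (K = Mul(Rational(1, 2), Mul(-1, Mul(-3, -1))) = Mul(Rational(1, 2), Mul(-1, 3)) = Mul(Rational(1, 2), -3) = Rational(-3, 2) ≈ -1.5000)
Add(Add(0, Mul(K, 0)), Mul(6, 3)) = Add(Add(0, Mul(Rational(-3, 2), 0)), Mul(6, 3)) = Add(Add(0, 0), 18) = Add(0, 18) = 18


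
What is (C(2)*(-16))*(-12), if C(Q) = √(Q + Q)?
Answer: 384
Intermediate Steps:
C(Q) = √2*√Q (C(Q) = √(2*Q) = √2*√Q)
(C(2)*(-16))*(-12) = ((√2*√2)*(-16))*(-12) = (2*(-16))*(-12) = -32*(-12) = 384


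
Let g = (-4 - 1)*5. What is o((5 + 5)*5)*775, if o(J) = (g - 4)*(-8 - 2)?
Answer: 224750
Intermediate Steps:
g = -25 (g = -5*5 = -25)
o(J) = 290 (o(J) = (-25 - 4)*(-8 - 2) = -29*(-10) = 290)
o((5 + 5)*5)*775 = 290*775 = 224750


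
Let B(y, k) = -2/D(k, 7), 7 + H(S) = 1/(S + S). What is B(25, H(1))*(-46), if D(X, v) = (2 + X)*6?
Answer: -92/27 ≈ -3.4074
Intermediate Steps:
D(X, v) = 12 + 6*X
H(S) = -7 + 1/(2*S) (H(S) = -7 + 1/(S + S) = -7 + 1/(2*S))
B(y, k) = -2/(12 + 6*k)
B(25, H(1))*(-46) = -1/(6 + 3*(-7 + (½)/1))*(-46) = -1/(6 + 3*(-7 + (½)*1))*(-46) = -1/(6 + 3*(-7 + ½))*(-46) = -1/(6 + 3*(-13/2))*(-46) = -1/(6 - 39/2)*(-46) = -1/(-27/2)*(-46) = -1*(-2/27)*(-46) = (2/27)*(-46) = -92/27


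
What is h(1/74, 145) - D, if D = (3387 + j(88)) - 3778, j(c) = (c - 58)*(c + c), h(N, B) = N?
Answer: -361785/74 ≈ -4889.0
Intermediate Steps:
j(c) = 2*c*(-58 + c) (j(c) = (-58 + c)*(2*c) = 2*c*(-58 + c))
D = 4889 (D = (3387 + 2*88*(-58 + 88)) - 3778 = (3387 + 2*88*30) - 3778 = (3387 + 5280) - 3778 = 8667 - 3778 = 4889)
h(1/74, 145) - D = 1/74 - 1*4889 = 1/74 - 4889 = -361785/74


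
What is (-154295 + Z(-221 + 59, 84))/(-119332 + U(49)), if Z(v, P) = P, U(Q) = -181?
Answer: 154211/119513 ≈ 1.2903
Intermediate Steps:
(-154295 + Z(-221 + 59, 84))/(-119332 + U(49)) = (-154295 + 84)/(-119332 - 181) = -154211/(-119513) = -154211*(-1/119513) = 154211/119513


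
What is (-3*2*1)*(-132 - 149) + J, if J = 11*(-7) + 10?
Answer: 1619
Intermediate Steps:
J = -67 (J = -77 + 10 = -67)
(-3*2*1)*(-132 - 149) + J = (-3*2*1)*(-132 - 149) - 67 = -6*1*(-281) - 67 = -6*(-281) - 67 = 1686 - 67 = 1619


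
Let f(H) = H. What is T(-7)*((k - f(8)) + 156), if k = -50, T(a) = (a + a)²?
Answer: 19208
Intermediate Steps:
T(a) = 4*a² (T(a) = (2*a)² = 4*a²)
T(-7)*((k - f(8)) + 156) = (4*(-7)²)*((-50 - 1*8) + 156) = (4*49)*((-50 - 8) + 156) = 196*(-58 + 156) = 196*98 = 19208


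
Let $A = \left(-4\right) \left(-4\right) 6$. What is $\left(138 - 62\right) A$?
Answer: $7296$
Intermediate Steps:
$A = 96$ ($A = 16 \cdot 6 = 96$)
$\left(138 - 62\right) A = \left(138 - 62\right) 96 = 76 \cdot 96 = 7296$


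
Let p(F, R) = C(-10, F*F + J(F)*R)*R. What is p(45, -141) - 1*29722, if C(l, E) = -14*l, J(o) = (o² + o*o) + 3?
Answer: -49462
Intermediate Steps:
J(o) = 3 + 2*o² (J(o) = (o² + o²) + 3 = 2*o² + 3 = 3 + 2*o²)
p(F, R) = 140*R (p(F, R) = (-14*(-10))*R = 140*R)
p(45, -141) - 1*29722 = 140*(-141) - 1*29722 = -19740 - 29722 = -49462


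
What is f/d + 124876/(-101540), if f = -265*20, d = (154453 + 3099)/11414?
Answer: -192570485361/499932190 ≈ -385.19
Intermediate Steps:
d = 78776/5707 (d = 157552*(1/11414) = 78776/5707 ≈ 13.803)
f = -5300
f/d + 124876/(-101540) = -5300/78776/5707 + 124876/(-101540) = -5300*5707/78776 + 124876*(-1/101540) = -7561775/19694 - 31219/25385 = -192570485361/499932190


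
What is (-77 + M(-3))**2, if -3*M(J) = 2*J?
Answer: 5625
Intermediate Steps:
M(J) = -2*J/3
(-77 + M(-3))**2 = (-77 - 2/3*(-3))**2 = (-77 + 2)**2 = (-75)**2 = 5625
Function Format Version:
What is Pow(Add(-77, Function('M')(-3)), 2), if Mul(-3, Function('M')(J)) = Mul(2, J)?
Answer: 5625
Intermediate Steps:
Function('M')(J) = Mul(Rational(-2, 3), J) (Function('M')(J) = Mul(Rational(-1, 3), Mul(2, J)) = Mul(Rational(-2, 3), J))
Pow(Add(-77, Function('M')(-3)), 2) = Pow(Add(-77, Mul(Rational(-2, 3), -3)), 2) = Pow(Add(-77, 2), 2) = Pow(-75, 2) = 5625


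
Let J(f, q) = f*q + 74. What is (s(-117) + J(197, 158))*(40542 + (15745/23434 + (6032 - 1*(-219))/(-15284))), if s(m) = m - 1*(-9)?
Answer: 56435205676065327/44770657 ≈ 1.2605e+9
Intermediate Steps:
s(m) = 9 + m (s(m) = m + 9 = 9 + m)
J(f, q) = 74 + f*q
(s(-117) + J(197, 158))*(40542 + (15745/23434 + (6032 - 1*(-219))/(-15284))) = ((9 - 117) + (74 + 197*158))*(40542 + (15745/23434 + (6032 - 1*(-219))/(-15284))) = (-108 + (74 + 31126))*(40542 + (15745*(1/23434) + (6032 + 219)*(-1/15284))) = (-108 + 31200)*(40542 + (15745/23434 + 6251*(-1/15284))) = 31092*(40542 + (15745/23434 - 6251/15284)) = 31092*(40542 + 47080323/179082628) = 31092*(7260414984699/179082628) = 56435205676065327/44770657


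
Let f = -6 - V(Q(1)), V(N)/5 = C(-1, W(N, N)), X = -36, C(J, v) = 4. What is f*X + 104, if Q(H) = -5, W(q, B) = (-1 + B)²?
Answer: 1040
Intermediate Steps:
V(N) = 20 (V(N) = 5*4 = 20)
f = -26 (f = -6 - 1*20 = -6 - 20 = -26)
f*X + 104 = -26*(-36) + 104 = 936 + 104 = 1040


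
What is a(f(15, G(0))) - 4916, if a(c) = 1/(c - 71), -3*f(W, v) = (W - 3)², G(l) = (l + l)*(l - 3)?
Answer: -585005/119 ≈ -4916.0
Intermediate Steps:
G(l) = 2*l*(-3 + l) (G(l) = (2*l)*(-3 + l) = 2*l*(-3 + l))
f(W, v) = -(-3 + W)²/3 (f(W, v) = -(W - 3)²/3 = -(-3 + W)²/3)
a(c) = 1/(-71 + c)
a(f(15, G(0))) - 4916 = 1/(-71 - (-3 + 15)²/3) - 4916 = 1/(-71 - ⅓*12²) - 4916 = 1/(-71 - ⅓*144) - 4916 = 1/(-71 - 48) - 4916 = 1/(-119) - 4916 = -1/119 - 4916 = -585005/119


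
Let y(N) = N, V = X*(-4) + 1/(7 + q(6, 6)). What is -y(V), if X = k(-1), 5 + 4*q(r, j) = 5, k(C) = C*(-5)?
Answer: 139/7 ≈ 19.857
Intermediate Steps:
k(C) = -5*C
q(r, j) = 0 (q(r, j) = -5/4 + (1/4)*5 = -5/4 + 5/4 = 0)
X = 5 (X = -5*(-1) = 5)
V = -139/7 (V = 5*(-4) + 1/(7 + 0) = -20 + 1/7 = -139/7 ≈ -19.857)
-y(V) = -1*(-139/7) = 139/7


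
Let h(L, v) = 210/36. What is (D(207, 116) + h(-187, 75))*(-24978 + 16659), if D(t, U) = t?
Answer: -3541121/2 ≈ -1.7706e+6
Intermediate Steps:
h(L, v) = 35/6 (h(L, v) = 210*(1/36) = 35/6)
(D(207, 116) + h(-187, 75))*(-24978 + 16659) = (207 + 35/6)*(-24978 + 16659) = (1277/6)*(-8319) = -3541121/2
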